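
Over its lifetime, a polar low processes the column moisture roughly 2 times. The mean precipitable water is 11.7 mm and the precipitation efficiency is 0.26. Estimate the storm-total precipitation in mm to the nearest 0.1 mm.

Each cycle deposits ε × PW = 0.26 × 11.7 = 3.042 mm.
Over 2 cycles: 2 × 3.042 = 6.1 mm.

precipitation ≈ 6.1 mm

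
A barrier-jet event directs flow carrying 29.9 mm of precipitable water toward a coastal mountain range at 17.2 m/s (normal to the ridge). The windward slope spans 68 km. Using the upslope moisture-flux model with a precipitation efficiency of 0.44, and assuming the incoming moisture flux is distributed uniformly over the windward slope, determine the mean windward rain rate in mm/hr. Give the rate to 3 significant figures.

Incoming column moisture flux per unit ridge length: F = V × PW = 17.2 × 29.9 = 514.28 mm·m/s.
Spread over the 68 km slope with efficiency ε = 0.44: R = ε·F/W = 0.44 × 514.28 / 68000 m = 3.328e-03 mm/s.
R = 3.328e-03 × 3600 = 12.0 mm/hr.

R ≈ 12.0 mm/hr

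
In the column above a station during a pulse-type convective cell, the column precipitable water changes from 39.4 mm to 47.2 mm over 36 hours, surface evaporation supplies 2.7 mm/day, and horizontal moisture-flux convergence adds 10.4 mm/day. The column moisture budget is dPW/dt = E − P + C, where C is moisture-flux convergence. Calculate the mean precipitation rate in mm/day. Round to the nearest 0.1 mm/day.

dPW/dt = (47.2 − 39.4) mm / (36/24 day) = +5.200 mm/day.
P = E + C − dPW/dt = 2.7 + (10.4) − (+5.200) = 7.9 mm/day.

P ≈ 7.9 mm/day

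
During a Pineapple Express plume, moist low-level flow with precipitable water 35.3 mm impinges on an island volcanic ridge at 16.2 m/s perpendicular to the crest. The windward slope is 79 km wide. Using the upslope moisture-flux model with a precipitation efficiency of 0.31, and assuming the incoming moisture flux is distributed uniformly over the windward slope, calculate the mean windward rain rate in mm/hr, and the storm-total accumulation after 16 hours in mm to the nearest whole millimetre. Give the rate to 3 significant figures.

R ≈ 8.08 mm/hr; total ≈ 129 mm

Incoming column moisture flux per unit ridge length: F = V × PW = 16.2 × 35.3 = 571.86 mm·m/s.
Spread over the 79 km slope with efficiency ε = 0.31: R = ε·F/W = 0.31 × 571.86 / 79000 m = 2.244e-03 mm/s.
R = 2.244e-03 × 3600 = 8.08 mm/hr.
Over 16 h: total = 8.08 × 16 = 129.28 ≈ 129 mm.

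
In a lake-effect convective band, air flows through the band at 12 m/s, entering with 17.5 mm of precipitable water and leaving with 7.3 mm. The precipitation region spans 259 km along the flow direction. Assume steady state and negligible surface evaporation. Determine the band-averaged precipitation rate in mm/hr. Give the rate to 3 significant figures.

R ≈ 1.70 mm/hr

Column moisture flux per unit crosswind length is F = V × PW.
Inflow: F_in = 12 × 17.5 = 210 mm·m/s
Outflow: F_out = 12 × 7.3 = 87.6 mm·m/s
Steady-state rate R = (F_in − F_out)/L = (210 − 87.6) / 259000 m = 4.726e-04 mm/s.
R = 4.726e-04 × 3600 = 1.70 mm/hr.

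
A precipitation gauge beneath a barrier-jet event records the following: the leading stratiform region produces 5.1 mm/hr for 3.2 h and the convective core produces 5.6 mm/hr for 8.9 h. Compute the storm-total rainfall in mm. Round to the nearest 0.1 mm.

total ≈ 66.2 mm

Total = Σ Rᵢ Δtᵢ = 5.1 × 3.2 + 5.6 × 8.9
      = 16.32 + 49.84 = 66.2 mm.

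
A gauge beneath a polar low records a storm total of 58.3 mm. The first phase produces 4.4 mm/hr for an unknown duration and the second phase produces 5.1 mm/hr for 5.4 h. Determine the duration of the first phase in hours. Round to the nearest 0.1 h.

duration ≈ 7.0 h

Known phases: 5.1 × 5.4 = 27.54 mm.
Remaining depth = 58.3 − 27.54 = 30.76 mm.
Duration = 30.76 / 4.4 = 7.0 h.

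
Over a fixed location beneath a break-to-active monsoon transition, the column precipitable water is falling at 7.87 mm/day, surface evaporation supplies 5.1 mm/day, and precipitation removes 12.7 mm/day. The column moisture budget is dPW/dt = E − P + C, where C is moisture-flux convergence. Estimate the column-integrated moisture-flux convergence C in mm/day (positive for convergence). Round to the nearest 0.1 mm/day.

dPW/dt = -7.87 mm/day.
C = dPW/dt − E + P = (-7.87) − 5.1 + 12.7 = -0.3 mm/day.

C ≈ -0.3 mm/day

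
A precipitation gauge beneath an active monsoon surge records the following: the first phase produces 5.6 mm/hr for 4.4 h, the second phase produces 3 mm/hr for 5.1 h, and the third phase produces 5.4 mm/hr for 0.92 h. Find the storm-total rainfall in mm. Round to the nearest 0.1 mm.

Total = Σ Rᵢ Δtᵢ = 5.6 × 4.4 + 3 × 5.1 + 5.4 × 0.92
      = 24.64 + 15.3 + 4.968 = 44.9 mm.

total ≈ 44.9 mm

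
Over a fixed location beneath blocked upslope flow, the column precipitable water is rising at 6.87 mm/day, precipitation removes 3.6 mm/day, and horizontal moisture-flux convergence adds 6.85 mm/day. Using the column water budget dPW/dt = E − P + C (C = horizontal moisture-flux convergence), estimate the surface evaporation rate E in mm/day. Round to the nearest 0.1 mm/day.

E ≈ 3.6 mm/day

dPW/dt = +6.87 mm/day.
E = dPW/dt + P − C = (+6.87) + 3.6 − (6.85) = 3.6 mm/day.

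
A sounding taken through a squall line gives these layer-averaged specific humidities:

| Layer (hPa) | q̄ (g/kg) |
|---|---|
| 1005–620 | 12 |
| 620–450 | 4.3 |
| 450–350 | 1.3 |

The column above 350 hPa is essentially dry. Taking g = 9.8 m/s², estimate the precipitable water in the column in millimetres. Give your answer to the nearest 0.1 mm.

PW ≈ 55.9 mm

Precipitable water is the column-integrated vapour mass per unit area: PW = (1/g) Σ q̄ Δp, with q in kg/kg and Δp in Pa (1 kg/m² of water = 1 mm).
Layer 1005–620 hPa: Δp = 385 hPa = 38500 Pa, q̄ = 0.012 kg/kg → 0.012 × 38500 / 9.8 = 47.14 mm
Layer 620–450 hPa: Δp = 170 hPa = 17000 Pa, q̄ = 0.0043 kg/kg → 0.0043 × 17000 / 9.8 = 7.46 mm
Layer 450–350 hPa: Δp = 100 hPa = 10000 Pa, q̄ = 0.0013 kg/kg → 0.0013 × 10000 / 9.8 = 1.33 mm
PW = 47.14 + 7.46 + 1.33 = 55.93 ≈ 55.9 mm.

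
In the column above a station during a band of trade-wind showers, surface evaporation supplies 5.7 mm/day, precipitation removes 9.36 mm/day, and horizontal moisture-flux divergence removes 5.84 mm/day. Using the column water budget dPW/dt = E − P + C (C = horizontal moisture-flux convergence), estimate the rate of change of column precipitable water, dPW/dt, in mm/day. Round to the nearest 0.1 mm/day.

dPW/dt ≈ -9.5 mm/day

dPW/dt = E − P + C = 5.7 − 9.36 + (-5.84) = -9.5 mm/day.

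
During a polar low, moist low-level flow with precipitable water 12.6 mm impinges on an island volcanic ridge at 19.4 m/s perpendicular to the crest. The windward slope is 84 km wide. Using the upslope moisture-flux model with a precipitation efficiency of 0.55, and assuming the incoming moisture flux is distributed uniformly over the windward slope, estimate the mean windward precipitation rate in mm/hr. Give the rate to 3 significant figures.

Incoming column moisture flux per unit ridge length: F = V × PW = 19.4 × 12.6 = 244.44 mm·m/s.
Spread over the 84 km slope with efficiency ε = 0.55: R = ε·F/W = 0.55 × 244.44 / 84000 m = 1.601e-03 mm/s.
R = 1.601e-03 × 3600 = 5.76 mm/hr.

R ≈ 5.76 mm/hr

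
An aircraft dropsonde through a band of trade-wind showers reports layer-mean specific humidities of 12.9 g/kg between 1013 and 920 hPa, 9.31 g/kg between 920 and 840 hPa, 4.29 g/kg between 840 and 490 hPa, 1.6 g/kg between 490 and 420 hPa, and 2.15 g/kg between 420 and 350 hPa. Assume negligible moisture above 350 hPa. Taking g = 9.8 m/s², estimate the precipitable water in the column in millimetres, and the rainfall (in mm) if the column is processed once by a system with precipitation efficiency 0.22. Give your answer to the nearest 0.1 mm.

Precipitable water is the column-integrated vapour mass per unit area: PW = (1/g) Σ q̄ Δp, with q in kg/kg and Δp in Pa (1 kg/m² of water = 1 mm).
Layer 1013–920 hPa: Δp = 93 hPa = 9300 Pa, q̄ = 0.0129 kg/kg → 0.0129 × 9300 / 9.8 = 12.24 mm
Layer 920–840 hPa: Δp = 80 hPa = 8000 Pa, q̄ = 0.00931 kg/kg → 0.00931 × 8000 / 9.8 = 7.60 mm
Layer 840–490 hPa: Δp = 350 hPa = 35000 Pa, q̄ = 0.00429 kg/kg → 0.00429 × 35000 / 9.8 = 15.32 mm
Layer 490–420 hPa: Δp = 70 hPa = 7000 Pa, q̄ = 0.0016 kg/kg → 0.0016 × 7000 / 9.8 = 1.14 mm
Layer 420–350 hPa: Δp = 70 hPa = 7000 Pa, q̄ = 0.00215 kg/kg → 0.00215 × 7000 / 9.8 = 1.54 mm
PW = 12.24 + 7.60 + 15.32 + 1.14 + 1.54 = 37.84 ≈ 37.8 mm.
Rainfall = ε × PW = 0.22 × 37.8 = 8.3 mm.

PW ≈ 37.8 mm; rainfall ≈ 8.3 mm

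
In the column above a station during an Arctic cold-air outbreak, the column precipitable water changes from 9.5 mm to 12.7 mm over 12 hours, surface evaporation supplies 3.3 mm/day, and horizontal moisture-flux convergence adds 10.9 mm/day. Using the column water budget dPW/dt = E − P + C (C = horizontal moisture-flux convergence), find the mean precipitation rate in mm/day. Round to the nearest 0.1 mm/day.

P ≈ 7.8 mm/day

dPW/dt = (12.7 − 9.5) mm / (12/24 day) = +6.400 mm/day.
P = E + C − dPW/dt = 3.3 + (10.9) − (+6.400) = 7.8 mm/day.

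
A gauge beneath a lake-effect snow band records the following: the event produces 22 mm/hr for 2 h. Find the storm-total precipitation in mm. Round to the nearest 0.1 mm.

total ≈ 44.0 mm

Total = Σ Rᵢ Δtᵢ = 22 × 2
      = 44 = 44.0 mm.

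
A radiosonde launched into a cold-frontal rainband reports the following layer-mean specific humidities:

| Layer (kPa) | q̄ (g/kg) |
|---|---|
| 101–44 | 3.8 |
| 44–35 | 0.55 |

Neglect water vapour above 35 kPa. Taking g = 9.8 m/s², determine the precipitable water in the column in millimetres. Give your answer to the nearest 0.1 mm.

PW ≈ 22.6 mm

Precipitable water is the column-integrated vapour mass per unit area: PW = (1/g) Σ q̄ Δp, with q in kg/kg and Δp in Pa (1 kg/m² of water = 1 mm).
Layer 101–44 kPa: Δp = 570 hPa = 57000 Pa, q̄ = 0.0038 kg/kg → 0.0038 × 57000 / 9.8 = 22.10 mm
Layer 44–35 kPa: Δp = 90 hPa = 9000 Pa, q̄ = 0.00055 kg/kg → 0.00055 × 9000 / 9.8 = 0.51 mm
PW = 22.10 + 0.51 = 22.61 ≈ 22.6 mm.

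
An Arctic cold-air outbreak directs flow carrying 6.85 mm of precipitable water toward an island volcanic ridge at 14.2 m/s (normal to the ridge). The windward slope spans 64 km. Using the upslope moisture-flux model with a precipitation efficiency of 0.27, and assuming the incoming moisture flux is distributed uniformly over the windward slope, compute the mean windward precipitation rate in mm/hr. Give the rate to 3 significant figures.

R ≈ 1.48 mm/hr

Incoming column moisture flux per unit ridge length: F = V × PW = 14.2 × 6.85 = 97.27 mm·m/s.
Spread over the 64 km slope with efficiency ε = 0.27: R = ε·F/W = 0.27 × 97.27 / 64000 m = 4.104e-04 mm/s.
R = 4.104e-04 × 3600 = 1.48 mm/hr.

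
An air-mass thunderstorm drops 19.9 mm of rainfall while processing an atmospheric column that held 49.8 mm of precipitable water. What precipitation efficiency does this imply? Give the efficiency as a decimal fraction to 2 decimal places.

ε ≈ 0.40

ε = rainfall / PW = 19.9 / 49.8 = 0.40.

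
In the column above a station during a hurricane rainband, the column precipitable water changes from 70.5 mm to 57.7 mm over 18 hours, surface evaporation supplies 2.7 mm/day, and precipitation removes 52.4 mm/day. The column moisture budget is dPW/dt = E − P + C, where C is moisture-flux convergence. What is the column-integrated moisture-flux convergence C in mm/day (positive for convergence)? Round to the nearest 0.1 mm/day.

C ≈ 32.6 mm/day

dPW/dt = (57.7 − 70.5) mm / (18/24 day) = -17.067 mm/day.
C = dPW/dt − E + P = (-17.067) − 2.7 + 52.4 = 32.6 mm/day.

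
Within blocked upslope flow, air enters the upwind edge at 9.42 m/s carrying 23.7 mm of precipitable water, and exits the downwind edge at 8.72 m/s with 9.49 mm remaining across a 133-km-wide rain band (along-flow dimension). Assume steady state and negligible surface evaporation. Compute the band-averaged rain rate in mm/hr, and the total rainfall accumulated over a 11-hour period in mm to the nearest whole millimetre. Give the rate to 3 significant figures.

Column moisture flux per unit crosswind length is F = V × PW.
Inflow: F_in = 9.42 × 23.7 = 223.254 mm·m/s
Outflow: F_out = 8.72 × 9.49 = 82.7528 mm·m/s
Steady-state rate R = (F_in − F_out)/L = (223.254 − 82.7528) / 133000 m = 1.056e-03 mm/s.
R = 1.056e-03 × 3600 = 3.80 mm/hr.
Over 11 h: total = 3.80 × 11 = 41.8 ≈ 42 mm.

R ≈ 3.80 mm/hr; total ≈ 42 mm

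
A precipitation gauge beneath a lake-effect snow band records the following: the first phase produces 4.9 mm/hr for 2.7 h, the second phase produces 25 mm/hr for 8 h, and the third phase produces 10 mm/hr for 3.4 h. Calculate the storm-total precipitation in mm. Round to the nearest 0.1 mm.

total ≈ 247.2 mm

Total = Σ Rᵢ Δtᵢ = 4.9 × 2.7 + 25 × 8 + 10 × 3.4
      = 13.23 + 200 + 34 = 247.2 mm.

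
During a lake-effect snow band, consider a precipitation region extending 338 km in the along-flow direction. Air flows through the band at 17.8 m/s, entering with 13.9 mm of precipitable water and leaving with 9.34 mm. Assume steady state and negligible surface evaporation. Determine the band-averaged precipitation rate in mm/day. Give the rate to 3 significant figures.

Column moisture flux per unit crosswind length is F = V × PW.
Inflow: F_in = 17.8 × 13.9 = 247.42 mm·m/s
Outflow: F_out = 17.8 × 9.34 = 166.252 mm·m/s
Steady-state rate R = (F_in − F_out)/L = (247.42 − 166.252) / 338000 m = 2.401e-04 mm/s.
R = 2.401e-04 × 3600 × 24 = 20.7 mm/day.

R ≈ 20.7 mm/day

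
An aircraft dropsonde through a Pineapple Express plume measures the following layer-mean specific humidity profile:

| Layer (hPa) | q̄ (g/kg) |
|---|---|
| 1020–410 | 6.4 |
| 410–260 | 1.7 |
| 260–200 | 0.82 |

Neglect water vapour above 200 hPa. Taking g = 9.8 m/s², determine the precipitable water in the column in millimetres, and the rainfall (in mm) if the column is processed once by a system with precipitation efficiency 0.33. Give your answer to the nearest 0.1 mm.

PW ≈ 42.9 mm; rainfall ≈ 14.2 mm

Precipitable water is the column-integrated vapour mass per unit area: PW = (1/g) Σ q̄ Δp, with q in kg/kg and Δp in Pa (1 kg/m² of water = 1 mm).
Layer 1020–410 hPa: Δp = 610 hPa = 61000 Pa, q̄ = 0.0064 kg/kg → 0.0064 × 61000 / 9.8 = 39.84 mm
Layer 410–260 hPa: Δp = 150 hPa = 15000 Pa, q̄ = 0.0017 kg/kg → 0.0017 × 15000 / 9.8 = 2.60 mm
Layer 260–200 hPa: Δp = 60 hPa = 6000 Pa, q̄ = 0.00082 kg/kg → 0.00082 × 6000 / 9.8 = 0.50 mm
PW = 39.84 + 2.60 + 0.50 = 42.94 ≈ 42.9 mm.
Rainfall = ε × PW = 0.33 × 42.9 = 14.2 mm.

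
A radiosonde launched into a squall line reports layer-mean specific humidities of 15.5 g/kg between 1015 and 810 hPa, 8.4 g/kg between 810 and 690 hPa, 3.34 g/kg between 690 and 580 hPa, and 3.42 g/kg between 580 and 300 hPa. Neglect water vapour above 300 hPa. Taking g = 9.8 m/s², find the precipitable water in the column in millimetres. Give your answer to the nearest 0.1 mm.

PW ≈ 56.2 mm

Precipitable water is the column-integrated vapour mass per unit area: PW = (1/g) Σ q̄ Δp, with q in kg/kg and Δp in Pa (1 kg/m² of water = 1 mm).
Layer 1015–810 hPa: Δp = 205 hPa = 20500 Pa, q̄ = 0.0155 kg/kg → 0.0155 × 20500 / 9.8 = 32.42 mm
Layer 810–690 hPa: Δp = 120 hPa = 12000 Pa, q̄ = 0.0084 kg/kg → 0.0084 × 12000 / 9.8 = 10.29 mm
Layer 690–580 hPa: Δp = 110 hPa = 11000 Pa, q̄ = 0.00334 kg/kg → 0.00334 × 11000 / 9.8 = 3.75 mm
Layer 580–300 hPa: Δp = 280 hPa = 28000 Pa, q̄ = 0.00342 kg/kg → 0.00342 × 28000 / 9.8 = 9.77 mm
PW = 32.42 + 10.29 + 3.75 + 9.77 = 56.23 ≈ 56.2 mm.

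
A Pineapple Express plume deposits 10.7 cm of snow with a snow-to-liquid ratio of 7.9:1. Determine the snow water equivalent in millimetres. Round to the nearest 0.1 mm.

SWE = snow depth / ratio = 10.7 cm / 7.9 = 1.354 cm = 13.5 mm.

SWE ≈ 13.5 mm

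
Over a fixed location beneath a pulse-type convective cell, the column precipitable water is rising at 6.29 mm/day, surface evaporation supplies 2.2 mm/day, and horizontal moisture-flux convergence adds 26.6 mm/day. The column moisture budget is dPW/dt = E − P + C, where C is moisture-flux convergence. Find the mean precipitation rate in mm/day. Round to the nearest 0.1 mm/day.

P ≈ 22.5 mm/day

dPW/dt = +6.29 mm/day.
P = E + C − dPW/dt = 2.2 + (26.6) − (+6.29) = 22.5 mm/day.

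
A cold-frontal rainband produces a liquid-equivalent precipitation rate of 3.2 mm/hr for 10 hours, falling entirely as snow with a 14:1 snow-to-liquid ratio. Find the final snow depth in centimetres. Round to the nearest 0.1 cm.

Liquid-equivalent depth = 3.2 × 10 = 32 mm.
Snow depth = 32 mm × 14 = 448 mm = 44.8 cm.

snow depth ≈ 44.8 cm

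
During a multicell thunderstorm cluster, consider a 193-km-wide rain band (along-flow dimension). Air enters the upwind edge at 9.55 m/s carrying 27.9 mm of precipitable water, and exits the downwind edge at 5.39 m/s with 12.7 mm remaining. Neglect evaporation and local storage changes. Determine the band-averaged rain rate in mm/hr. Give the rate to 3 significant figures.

R ≈ 3.69 mm/hr

Column moisture flux per unit crosswind length is F = V × PW.
Inflow: F_in = 9.55 × 27.9 = 266.445 mm·m/s
Outflow: F_out = 5.39 × 12.7 = 68.453 mm·m/s
Steady-state rate R = (F_in − F_out)/L = (266.445 − 68.453) / 193000 m = 1.026e-03 mm/s.
R = 1.026e-03 × 3600 = 3.69 mm/hr.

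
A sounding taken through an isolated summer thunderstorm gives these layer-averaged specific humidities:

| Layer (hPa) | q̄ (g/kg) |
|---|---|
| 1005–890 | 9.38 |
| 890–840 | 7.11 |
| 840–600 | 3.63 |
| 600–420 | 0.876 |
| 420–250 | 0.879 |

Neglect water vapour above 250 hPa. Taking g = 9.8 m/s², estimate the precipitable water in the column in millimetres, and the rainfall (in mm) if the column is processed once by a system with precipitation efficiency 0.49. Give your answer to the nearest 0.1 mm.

PW ≈ 26.7 mm; rainfall ≈ 13.1 mm

Precipitable water is the column-integrated vapour mass per unit area: PW = (1/g) Σ q̄ Δp, with q in kg/kg and Δp in Pa (1 kg/m² of water = 1 mm).
Layer 1005–890 hPa: Δp = 115 hPa = 11500 Pa, q̄ = 0.00938 kg/kg → 0.00938 × 11500 / 9.8 = 11.01 mm
Layer 890–840 hPa: Δp = 50 hPa = 5000 Pa, q̄ = 0.00711 kg/kg → 0.00711 × 5000 / 9.8 = 3.63 mm
Layer 840–600 hPa: Δp = 240 hPa = 24000 Pa, q̄ = 0.00363 kg/kg → 0.00363 × 24000 / 9.8 = 8.89 mm
Layer 600–420 hPa: Δp = 180 hPa = 18000 Pa, q̄ = 0.000876 kg/kg → 0.000876 × 18000 / 9.8 = 1.61 mm
Layer 420–250 hPa: Δp = 170 hPa = 17000 Pa, q̄ = 0.000879 kg/kg → 0.000879 × 17000 / 9.8 = 1.52 mm
PW = 11.01 + 3.63 + 8.89 + 1.61 + 1.52 = 26.66 ≈ 26.7 mm.
Rainfall = ε × PW = 0.49 × 26.7 = 13.1 mm.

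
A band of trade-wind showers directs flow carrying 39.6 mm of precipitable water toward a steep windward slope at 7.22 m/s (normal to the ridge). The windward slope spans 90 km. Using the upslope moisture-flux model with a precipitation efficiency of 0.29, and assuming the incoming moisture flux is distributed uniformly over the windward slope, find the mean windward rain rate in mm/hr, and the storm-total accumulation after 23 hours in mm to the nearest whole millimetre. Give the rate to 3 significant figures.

R ≈ 3.32 mm/hr; total ≈ 76 mm

Incoming column moisture flux per unit ridge length: F = V × PW = 7.22 × 39.6 = 285.912 mm·m/s.
Spread over the 90 km slope with efficiency ε = 0.29: R = ε·F/W = 0.29 × 285.912 / 90000 m = 9.213e-04 mm/s.
R = 9.213e-04 × 3600 = 3.32 mm/hr.
Over 23 h: total = 3.32 × 23 = 76.36 ≈ 76 mm.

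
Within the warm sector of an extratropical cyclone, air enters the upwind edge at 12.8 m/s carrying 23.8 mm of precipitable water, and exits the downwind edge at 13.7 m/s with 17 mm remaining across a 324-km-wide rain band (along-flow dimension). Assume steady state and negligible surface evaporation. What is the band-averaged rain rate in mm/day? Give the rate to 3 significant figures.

Column moisture flux per unit crosswind length is F = V × PW.
Inflow: F_in = 12.8 × 23.8 = 304.64 mm·m/s
Outflow: F_out = 13.7 × 17 = 232.9 mm·m/s
Steady-state rate R = (F_in − F_out)/L = (304.64 − 232.9) / 324000 m = 2.214e-04 mm/s.
R = 2.214e-04 × 3600 × 24 = 19.1 mm/day.

R ≈ 19.1 mm/day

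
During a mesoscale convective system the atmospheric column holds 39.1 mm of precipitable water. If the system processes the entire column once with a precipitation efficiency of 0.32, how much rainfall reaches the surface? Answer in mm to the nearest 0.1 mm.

Rainfall = ε × PW = 0.32 × 39.1 = 12.5 mm.

rainfall ≈ 12.5 mm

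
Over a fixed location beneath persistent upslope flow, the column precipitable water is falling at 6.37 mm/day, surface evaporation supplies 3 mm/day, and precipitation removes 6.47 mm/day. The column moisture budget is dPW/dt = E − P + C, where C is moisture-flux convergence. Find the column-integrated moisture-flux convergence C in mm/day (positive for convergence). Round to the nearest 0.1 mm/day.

C ≈ -2.9 mm/day

dPW/dt = -6.37 mm/day.
C = dPW/dt − E + P = (-6.37) − 3 + 6.47 = -2.9 mm/day.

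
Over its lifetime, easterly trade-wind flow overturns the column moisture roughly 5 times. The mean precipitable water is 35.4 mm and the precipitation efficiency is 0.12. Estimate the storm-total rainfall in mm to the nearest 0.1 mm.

Each cycle deposits ε × PW = 0.12 × 35.4 = 4.248 mm.
Over 5 cycles: 5 × 4.248 = 21.2 mm.

rainfall ≈ 21.2 mm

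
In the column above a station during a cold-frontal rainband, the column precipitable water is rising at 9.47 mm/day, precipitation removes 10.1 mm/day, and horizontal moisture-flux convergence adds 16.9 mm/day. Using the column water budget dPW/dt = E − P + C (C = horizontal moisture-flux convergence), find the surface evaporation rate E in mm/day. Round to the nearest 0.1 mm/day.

E ≈ 2.7 mm/day

dPW/dt = +9.47 mm/day.
E = dPW/dt + P − C = (+9.47) + 10.1 − (16.9) = 2.7 mm/day.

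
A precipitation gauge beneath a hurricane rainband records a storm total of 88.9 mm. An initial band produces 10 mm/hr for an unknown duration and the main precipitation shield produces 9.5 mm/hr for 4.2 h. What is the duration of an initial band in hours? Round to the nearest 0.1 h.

Known phases: 9.5 × 4.2 = 39.9 mm.
Remaining depth = 88.9 − 39.9 = 49 mm.
Duration = 49 / 10 = 4.9 h.

duration ≈ 4.9 h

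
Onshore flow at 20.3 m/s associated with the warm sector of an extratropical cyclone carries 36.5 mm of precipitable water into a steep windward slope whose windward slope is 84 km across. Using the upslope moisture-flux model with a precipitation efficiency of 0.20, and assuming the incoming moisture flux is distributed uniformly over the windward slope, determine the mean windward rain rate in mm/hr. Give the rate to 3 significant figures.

Incoming column moisture flux per unit ridge length: F = V × PW = 20.3 × 36.5 = 740.95 mm·m/s.
Spread over the 84 km slope with efficiency ε = 0.20: R = ε·F/W = 0.20 × 740.95 / 84000 m = 1.764e-03 mm/s.
R = 1.764e-03 × 3600 = 6.35 mm/hr.

R ≈ 6.35 mm/hr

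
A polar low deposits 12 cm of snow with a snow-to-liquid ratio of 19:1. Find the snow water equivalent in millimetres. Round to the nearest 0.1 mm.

SWE ≈ 6.3 mm

SWE = snow depth / ratio = 12 cm / 19 = 0.632 cm = 6.3 mm.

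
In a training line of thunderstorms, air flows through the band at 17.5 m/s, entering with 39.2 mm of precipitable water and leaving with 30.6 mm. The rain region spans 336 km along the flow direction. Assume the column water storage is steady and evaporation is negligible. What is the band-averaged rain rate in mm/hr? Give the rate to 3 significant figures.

Column moisture flux per unit crosswind length is F = V × PW.
Inflow: F_in = 17.5 × 39.2 = 686 mm·m/s
Outflow: F_out = 17.5 × 30.6 = 535.5 mm·m/s
Steady-state rate R = (F_in − F_out)/L = (686 − 535.5) / 336000 m = 4.479e-04 mm/s.
R = 4.479e-04 × 3600 = 1.61 mm/hr.

R ≈ 1.61 mm/hr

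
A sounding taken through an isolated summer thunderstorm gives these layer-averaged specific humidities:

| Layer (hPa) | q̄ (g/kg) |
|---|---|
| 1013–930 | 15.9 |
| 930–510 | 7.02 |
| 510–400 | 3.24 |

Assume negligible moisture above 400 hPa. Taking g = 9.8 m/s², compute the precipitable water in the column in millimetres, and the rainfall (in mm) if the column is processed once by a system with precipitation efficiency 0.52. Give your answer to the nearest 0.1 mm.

PW ≈ 47.2 mm; rainfall ≈ 24.5 mm

Precipitable water is the column-integrated vapour mass per unit area: PW = (1/g) Σ q̄ Δp, with q in kg/kg and Δp in Pa (1 kg/m² of water = 1 mm).
Layer 1013–930 hPa: Δp = 83 hPa = 8300 Pa, q̄ = 0.0159 kg/kg → 0.0159 × 8300 / 9.8 = 13.47 mm
Layer 930–510 hPa: Δp = 420 hPa = 42000 Pa, q̄ = 0.00702 kg/kg → 0.00702 × 42000 / 9.8 = 30.09 mm
Layer 510–400 hPa: Δp = 110 hPa = 11000 Pa, q̄ = 0.00324 kg/kg → 0.00324 × 11000 / 9.8 = 3.64 mm
PW = 13.47 + 30.09 + 3.64 = 47.20 ≈ 47.2 mm.
Rainfall = ε × PW = 0.52 × 47.2 = 24.5 mm.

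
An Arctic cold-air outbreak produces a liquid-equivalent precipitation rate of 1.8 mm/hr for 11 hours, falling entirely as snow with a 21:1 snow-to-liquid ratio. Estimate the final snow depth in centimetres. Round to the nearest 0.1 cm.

snow depth ≈ 41.6 cm

Liquid-equivalent depth = 1.8 × 11 = 19.8 mm.
Snow depth = 19.8 mm × 21 = 415.8 mm = 41.6 cm.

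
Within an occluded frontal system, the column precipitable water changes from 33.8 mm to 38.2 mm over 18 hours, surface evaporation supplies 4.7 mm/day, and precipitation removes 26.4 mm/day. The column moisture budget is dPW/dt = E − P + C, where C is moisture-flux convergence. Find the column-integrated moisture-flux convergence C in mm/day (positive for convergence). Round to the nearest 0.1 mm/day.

dPW/dt = (38.2 − 33.8) mm / (18/24 day) = +5.867 mm/day.
C = dPW/dt − E + P = (+5.867) − 4.7 + 26.4 = 27.6 mm/day.

C ≈ 27.6 mm/day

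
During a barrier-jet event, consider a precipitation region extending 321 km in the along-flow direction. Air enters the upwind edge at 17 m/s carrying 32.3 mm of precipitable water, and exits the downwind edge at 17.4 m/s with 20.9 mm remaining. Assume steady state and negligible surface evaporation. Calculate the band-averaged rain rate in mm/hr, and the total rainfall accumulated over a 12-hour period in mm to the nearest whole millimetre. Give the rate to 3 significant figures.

Column moisture flux per unit crosswind length is F = V × PW.
Inflow: F_in = 17 × 32.3 = 549.1 mm·m/s
Outflow: F_out = 17.4 × 20.9 = 363.66 mm·m/s
Steady-state rate R = (F_in − F_out)/L = (549.1 − 363.66) / 321000 m = 5.777e-04 mm/s.
R = 5.777e-04 × 3600 = 2.08 mm/hr.
Over 12 h: total = 2.08 × 12 = 24.96 ≈ 25 mm.

R ≈ 2.08 mm/hr; total ≈ 25 mm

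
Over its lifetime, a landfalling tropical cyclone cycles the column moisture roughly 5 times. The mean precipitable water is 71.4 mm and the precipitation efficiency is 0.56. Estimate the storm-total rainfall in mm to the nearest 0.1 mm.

Each cycle deposits ε × PW = 0.56 × 71.4 = 39.984 mm.
Over 5 cycles: 5 × 39.984 = 199.9 mm.

rainfall ≈ 199.9 mm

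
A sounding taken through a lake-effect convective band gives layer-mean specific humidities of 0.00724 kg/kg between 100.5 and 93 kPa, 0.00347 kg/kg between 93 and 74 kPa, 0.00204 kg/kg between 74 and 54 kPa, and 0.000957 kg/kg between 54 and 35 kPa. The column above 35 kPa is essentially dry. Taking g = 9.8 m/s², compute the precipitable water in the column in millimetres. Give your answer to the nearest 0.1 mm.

Precipitable water is the column-integrated vapour mass per unit area: PW = (1/g) Σ q̄ Δp, with q in kg/kg and Δp in Pa (1 kg/m² of water = 1 mm).
Layer 100.5–93 kPa: Δp = 75 hPa = 7500 Pa, q̄ = 0.00724 kg/kg → 0.00724 × 7500 / 9.8 = 5.54 mm
Layer 93–74 kPa: Δp = 190 hPa = 19000 Pa, q̄ = 0.00347 kg/kg → 0.00347 × 19000 / 9.8 = 6.73 mm
Layer 74–54 kPa: Δp = 200 hPa = 20000 Pa, q̄ = 0.00204 kg/kg → 0.00204 × 20000 / 9.8 = 4.16 mm
Layer 54–35 kPa: Δp = 190 hPa = 19000 Pa, q̄ = 0.000957 kg/kg → 0.000957 × 19000 / 9.8 = 1.86 mm
PW = 5.54 + 6.73 + 4.16 + 1.86 = 18.29 ≈ 18.3 mm.

PW ≈ 18.3 mm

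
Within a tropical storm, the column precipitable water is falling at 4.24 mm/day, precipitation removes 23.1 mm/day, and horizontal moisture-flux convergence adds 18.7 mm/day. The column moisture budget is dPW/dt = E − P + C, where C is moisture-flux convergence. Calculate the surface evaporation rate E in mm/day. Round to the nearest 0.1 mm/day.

E ≈ 0.2 mm/day

dPW/dt = -4.24 mm/day.
E = dPW/dt + P − C = (-4.24) + 23.1 − (18.7) = 0.2 mm/day.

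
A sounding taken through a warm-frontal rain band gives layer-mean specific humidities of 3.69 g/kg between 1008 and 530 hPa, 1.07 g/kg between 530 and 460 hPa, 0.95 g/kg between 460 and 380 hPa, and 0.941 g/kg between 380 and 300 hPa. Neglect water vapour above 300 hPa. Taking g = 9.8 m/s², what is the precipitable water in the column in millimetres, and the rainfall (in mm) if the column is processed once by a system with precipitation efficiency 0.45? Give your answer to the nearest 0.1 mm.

Precipitable water is the column-integrated vapour mass per unit area: PW = (1/g) Σ q̄ Δp, with q in kg/kg and Δp in Pa (1 kg/m² of water = 1 mm).
Layer 1008–530 hPa: Δp = 478 hPa = 47800 Pa, q̄ = 0.00369 kg/kg → 0.00369 × 47800 / 9.8 = 18.00 mm
Layer 530–460 hPa: Δp = 70 hPa = 7000 Pa, q̄ = 0.00107 kg/kg → 0.00107 × 7000 / 9.8 = 0.76 mm
Layer 460–380 hPa: Δp = 80 hPa = 8000 Pa, q̄ = 0.00095 kg/kg → 0.00095 × 8000 / 9.8 = 0.78 mm
Layer 380–300 hPa: Δp = 80 hPa = 8000 Pa, q̄ = 0.000941 kg/kg → 0.000941 × 8000 / 9.8 = 0.77 mm
PW = 18.00 + 0.76 + 0.78 + 0.77 = 20.31 ≈ 20.3 mm.
Rainfall = ε × PW = 0.45 × 20.3 = 9.1 mm.

PW ≈ 20.3 mm; rainfall ≈ 9.1 mm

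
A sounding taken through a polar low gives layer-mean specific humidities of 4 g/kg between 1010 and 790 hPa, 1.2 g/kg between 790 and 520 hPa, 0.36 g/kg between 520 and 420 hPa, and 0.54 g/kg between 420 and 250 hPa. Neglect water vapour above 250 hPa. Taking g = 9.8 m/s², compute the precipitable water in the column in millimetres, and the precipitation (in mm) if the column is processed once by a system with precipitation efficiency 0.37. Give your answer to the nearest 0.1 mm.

Precipitable water is the column-integrated vapour mass per unit area: PW = (1/g) Σ q̄ Δp, with q in kg/kg and Δp in Pa (1 kg/m² of water = 1 mm).
Layer 1010–790 hPa: Δp = 220 hPa = 22000 Pa, q̄ = 0.004 kg/kg → 0.004 × 22000 / 9.8 = 8.98 mm
Layer 790–520 hPa: Δp = 270 hPa = 27000 Pa, q̄ = 0.0012 kg/kg → 0.0012 × 27000 / 9.8 = 3.31 mm
Layer 520–420 hPa: Δp = 100 hPa = 10000 Pa, q̄ = 0.00036 kg/kg → 0.00036 × 10000 / 9.8 = 0.37 mm
Layer 420–250 hPa: Δp = 170 hPa = 17000 Pa, q̄ = 0.00054 kg/kg → 0.00054 × 17000 / 9.8 = 0.94 mm
PW = 8.98 + 3.31 + 0.37 + 0.94 = 13.60 ≈ 13.6 mm.
Precipitation = ε × PW = 0.37 × 13.6 = 5.0 mm.

PW ≈ 13.6 mm; precipitation ≈ 5.0 mm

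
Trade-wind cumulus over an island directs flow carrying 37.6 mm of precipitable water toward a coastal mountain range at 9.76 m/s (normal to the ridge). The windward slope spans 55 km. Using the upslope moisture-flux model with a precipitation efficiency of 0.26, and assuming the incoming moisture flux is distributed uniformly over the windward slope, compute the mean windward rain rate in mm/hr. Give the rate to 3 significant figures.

R ≈ 6.25 mm/hr

Incoming column moisture flux per unit ridge length: F = V × PW = 9.76 × 37.6 = 366.976 mm·m/s.
Spread over the 55 km slope with efficiency ε = 0.26: R = ε·F/W = 0.26 × 366.976 / 55000 m = 1.735e-03 mm/s.
R = 1.735e-03 × 3600 = 6.25 mm/hr.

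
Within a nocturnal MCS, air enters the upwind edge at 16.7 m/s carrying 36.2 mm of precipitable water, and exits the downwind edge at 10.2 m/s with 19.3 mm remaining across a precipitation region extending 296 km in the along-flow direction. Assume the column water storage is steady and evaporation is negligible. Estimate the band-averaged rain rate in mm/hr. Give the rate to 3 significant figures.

R ≈ 4.96 mm/hr

Column moisture flux per unit crosswind length is F = V × PW.
Inflow: F_in = 16.7 × 36.2 = 604.54 mm·m/s
Outflow: F_out = 10.2 × 19.3 = 196.86 mm·m/s
Steady-state rate R = (F_in − F_out)/L = (604.54 − 196.86) / 296000 m = 1.377e-03 mm/s.
R = 1.377e-03 × 3600 = 4.96 mm/hr.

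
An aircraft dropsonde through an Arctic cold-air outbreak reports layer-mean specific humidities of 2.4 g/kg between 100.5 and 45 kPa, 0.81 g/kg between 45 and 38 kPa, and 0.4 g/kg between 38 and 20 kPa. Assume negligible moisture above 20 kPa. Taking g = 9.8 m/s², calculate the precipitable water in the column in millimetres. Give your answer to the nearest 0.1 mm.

PW ≈ 14.9 mm

Precipitable water is the column-integrated vapour mass per unit area: PW = (1/g) Σ q̄ Δp, with q in kg/kg and Δp in Pa (1 kg/m² of water = 1 mm).
Layer 100.5–45 kPa: Δp = 555 hPa = 55500 Pa, q̄ = 0.0024 kg/kg → 0.0024 × 55500 / 9.8 = 13.59 mm
Layer 45–38 kPa: Δp = 70 hPa = 7000 Pa, q̄ = 0.00081 kg/kg → 0.00081 × 7000 / 9.8 = 0.58 mm
Layer 38–20 kPa: Δp = 180 hPa = 18000 Pa, q̄ = 0.0004 kg/kg → 0.0004 × 18000 / 9.8 = 0.73 mm
PW = 13.59 + 0.58 + 0.73 = 14.90 ≈ 14.9 mm.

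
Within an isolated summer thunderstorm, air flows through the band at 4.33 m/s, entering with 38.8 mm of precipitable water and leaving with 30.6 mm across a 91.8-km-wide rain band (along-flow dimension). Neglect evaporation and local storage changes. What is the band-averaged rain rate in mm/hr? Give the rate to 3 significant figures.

Column moisture flux per unit crosswind length is F = V × PW.
Inflow: F_in = 4.33 × 38.8 = 168.004 mm·m/s
Outflow: F_out = 4.33 × 30.6 = 132.498 mm·m/s
Steady-state rate R = (F_in − F_out)/L = (168.004 − 132.498) / 91800 m = 3.868e-04 mm/s.
R = 3.868e-04 × 3600 = 1.39 mm/hr.

R ≈ 1.39 mm/hr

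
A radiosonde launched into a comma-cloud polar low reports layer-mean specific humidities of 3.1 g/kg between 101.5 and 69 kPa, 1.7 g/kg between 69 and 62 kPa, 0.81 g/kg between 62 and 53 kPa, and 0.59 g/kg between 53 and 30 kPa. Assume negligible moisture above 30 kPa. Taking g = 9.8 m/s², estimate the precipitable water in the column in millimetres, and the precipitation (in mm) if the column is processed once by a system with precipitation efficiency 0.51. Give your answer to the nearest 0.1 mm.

PW ≈ 13.6 mm; precipitation ≈ 6.9 mm

Precipitable water is the column-integrated vapour mass per unit area: PW = (1/g) Σ q̄ Δp, with q in kg/kg and Δp in Pa (1 kg/m² of water = 1 mm).
Layer 101.5–69 kPa: Δp = 325 hPa = 32500 Pa, q̄ = 0.0031 kg/kg → 0.0031 × 32500 / 9.8 = 10.28 mm
Layer 69–62 kPa: Δp = 70 hPa = 7000 Pa, q̄ = 0.0017 kg/kg → 0.0017 × 7000 / 9.8 = 1.21 mm
Layer 62–53 kPa: Δp = 90 hPa = 9000 Pa, q̄ = 0.00081 kg/kg → 0.00081 × 9000 / 9.8 = 0.74 mm
Layer 53–30 kPa: Δp = 230 hPa = 23000 Pa, q̄ = 0.00059 kg/kg → 0.00059 × 23000 / 9.8 = 1.38 mm
PW = 10.28 + 1.21 + 0.74 + 1.38 = 13.61 ≈ 13.6 mm.
Precipitation = ε × PW = 0.51 × 13.6 = 6.9 mm.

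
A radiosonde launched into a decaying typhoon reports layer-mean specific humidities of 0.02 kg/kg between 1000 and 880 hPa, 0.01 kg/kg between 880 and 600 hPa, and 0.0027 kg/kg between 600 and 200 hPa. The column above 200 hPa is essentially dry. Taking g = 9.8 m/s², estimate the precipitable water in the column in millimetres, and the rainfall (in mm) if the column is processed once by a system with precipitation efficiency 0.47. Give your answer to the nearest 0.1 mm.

Precipitable water is the column-integrated vapour mass per unit area: PW = (1/g) Σ q̄ Δp, with q in kg/kg and Δp in Pa (1 kg/m² of water = 1 mm).
Layer 1000–880 hPa: Δp = 120 hPa = 12000 Pa, q̄ = 0.02 kg/kg → 0.02 × 12000 / 9.8 = 24.49 mm
Layer 880–600 hPa: Δp = 280 hPa = 28000 Pa, q̄ = 0.01 kg/kg → 0.01 × 28000 / 9.8 = 28.57 mm
Layer 600–200 hPa: Δp = 400 hPa = 40000 Pa, q̄ = 0.0027 kg/kg → 0.0027 × 40000 / 9.8 = 11.02 mm
PW = 24.49 + 28.57 + 11.02 = 64.08 ≈ 64.1 mm.
Rainfall = ε × PW = 0.47 × 64.1 = 30.1 mm.

PW ≈ 64.1 mm; rainfall ≈ 30.1 mm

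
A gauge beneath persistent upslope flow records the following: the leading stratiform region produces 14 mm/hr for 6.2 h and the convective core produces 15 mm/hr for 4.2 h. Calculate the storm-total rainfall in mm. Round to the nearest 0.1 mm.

total ≈ 149.8 mm

Total = Σ Rᵢ Δtᵢ = 14 × 6.2 + 15 × 4.2
      = 86.8 + 63 = 149.8 mm.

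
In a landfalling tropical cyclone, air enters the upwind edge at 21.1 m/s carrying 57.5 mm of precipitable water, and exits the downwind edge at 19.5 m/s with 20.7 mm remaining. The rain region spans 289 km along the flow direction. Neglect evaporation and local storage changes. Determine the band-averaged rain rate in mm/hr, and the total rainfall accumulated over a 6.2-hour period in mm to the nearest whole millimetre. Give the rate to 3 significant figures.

R ≈ 10.1 mm/hr; total ≈ 63 mm

Column moisture flux per unit crosswind length is F = V × PW.
Inflow: F_in = 21.1 × 57.5 = 1213.25 mm·m/s
Outflow: F_out = 19.5 × 20.7 = 403.65 mm·m/s
Steady-state rate R = (F_in − F_out)/L = (1213.25 − 403.65) / 289000 m = 2.801e-03 mm/s.
R = 2.801e-03 × 3600 = 10.1 mm/hr.
Over 6.2 h: total = 10.1 × 6.2 = 62.62 ≈ 63 mm.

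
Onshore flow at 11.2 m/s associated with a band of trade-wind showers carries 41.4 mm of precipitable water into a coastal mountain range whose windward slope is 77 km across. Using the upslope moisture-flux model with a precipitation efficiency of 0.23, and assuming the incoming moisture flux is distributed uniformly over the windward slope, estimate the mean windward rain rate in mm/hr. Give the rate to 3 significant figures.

R ≈ 4.99 mm/hr

Incoming column moisture flux per unit ridge length: F = V × PW = 11.2 × 41.4 = 463.68 mm·m/s.
Spread over the 77 km slope with efficiency ε = 0.23: R = ε·F/W = 0.23 × 463.68 / 77000 m = 1.385e-03 mm/s.
R = 1.385e-03 × 3600 = 4.99 mm/hr.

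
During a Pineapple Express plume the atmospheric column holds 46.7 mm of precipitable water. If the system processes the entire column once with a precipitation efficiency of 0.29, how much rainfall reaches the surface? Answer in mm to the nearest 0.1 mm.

rainfall ≈ 13.5 mm

Rainfall = ε × PW = 0.29 × 46.7 = 13.5 mm.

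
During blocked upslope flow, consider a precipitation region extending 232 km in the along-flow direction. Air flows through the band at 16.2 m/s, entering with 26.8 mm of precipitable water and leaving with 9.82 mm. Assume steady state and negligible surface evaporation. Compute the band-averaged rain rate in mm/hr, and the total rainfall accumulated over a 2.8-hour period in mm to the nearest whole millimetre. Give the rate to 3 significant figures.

R ≈ 4.27 mm/hr; total ≈ 12 mm

Column moisture flux per unit crosswind length is F = V × PW.
Inflow: F_in = 16.2 × 26.8 = 434.16 mm·m/s
Outflow: F_out = 16.2 × 9.82 = 159.084 mm·m/s
Steady-state rate R = (F_in − F_out)/L = (434.16 − 159.084) / 232000 m = 1.186e-03 mm/s.
R = 1.186e-03 × 3600 = 4.27 mm/hr.
Over 2.8 h: total = 4.27 × 2.8 = 11.956 ≈ 12 mm.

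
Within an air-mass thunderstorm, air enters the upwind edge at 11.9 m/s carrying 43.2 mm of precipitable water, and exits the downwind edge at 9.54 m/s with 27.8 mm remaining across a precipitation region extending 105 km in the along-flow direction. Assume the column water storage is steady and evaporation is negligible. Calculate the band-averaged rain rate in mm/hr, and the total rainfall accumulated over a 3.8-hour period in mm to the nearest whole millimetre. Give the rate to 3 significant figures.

Column moisture flux per unit crosswind length is F = V × PW.
Inflow: F_in = 11.9 × 43.2 = 514.08 mm·m/s
Outflow: F_out = 9.54 × 27.8 = 265.212 mm·m/s
Steady-state rate R = (F_in − F_out)/L = (514.08 − 265.212) / 105000 m = 2.370e-03 mm/s.
R = 2.370e-03 × 3600 = 8.53 mm/hr.
Over 3.8 h: total = 8.53 × 3.8 = 32.414 ≈ 32 mm.

R ≈ 8.53 mm/hr; total ≈ 32 mm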